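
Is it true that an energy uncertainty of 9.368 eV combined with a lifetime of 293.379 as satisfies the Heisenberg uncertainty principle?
Yes, it satisfies the uncertainty relation.

Calculate the product ΔEΔt:
ΔE = 9.368 eV = 1.501e-18 J
ΔEΔt = (1.501e-18 J) × (2.934e-16 s)
ΔEΔt = 4.403e-34 J·s

Compare to the minimum allowed value ℏ/2:
ℏ/2 = 5.273e-35 J·s

Since ΔEΔt = 4.403e-34 J·s ≥ 5.273e-35 J·s = ℏ/2,
this satisfies the uncertainty relation.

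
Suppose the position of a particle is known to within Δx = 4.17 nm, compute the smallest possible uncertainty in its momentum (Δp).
1.264 × 10^-26 kg·m/s

Using the Heisenberg uncertainty principle:
ΔxΔp ≥ ℏ/2

The minimum uncertainty in momentum is:
Δp_min = ℏ/(2Δx)
Δp_min = (1.055e-34 J·s) / (2 × 4.170e-09 m)
Δp_min = 1.264e-26 kg·m/s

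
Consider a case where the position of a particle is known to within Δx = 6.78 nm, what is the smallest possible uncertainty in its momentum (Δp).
7.777 × 10^-27 kg·m/s

Using the Heisenberg uncertainty principle:
ΔxΔp ≥ ℏ/2

The minimum uncertainty in momentum is:
Δp_min = ℏ/(2Δx)
Δp_min = (1.055e-34 J·s) / (2 × 6.780e-09 m)
Δp_min = 7.777e-27 kg·m/s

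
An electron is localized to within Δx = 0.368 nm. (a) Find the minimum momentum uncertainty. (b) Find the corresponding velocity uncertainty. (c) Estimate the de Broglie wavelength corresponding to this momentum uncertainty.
(a) Δp_min = 1.433 × 10^-25 kg·m/s
(b) Δv_min = 157.293 km/s
(c) λ_dB = 4.624 nm

Step-by-step:

(a) From the uncertainty principle:
Δp_min = ℏ/(2Δx) = (1.055e-34 J·s)/(2 × 3.680e-10 m) = 1.433e-25 kg·m/s

(b) The velocity uncertainty:
Δv = Δp/m = (1.433e-25 kg·m/s)/(9.109e-31 kg) = 1.573e+05 m/s = 157.293 km/s

(c) The de Broglie wavelength for this momentum:
λ = h/p = (6.626e-34 J·s)/(1.433e-25 kg·m/s) = 4.624e-09 m = 4.624 nm

Note: The de Broglie wavelength is comparable to the localization size, as expected from wave-particle duality.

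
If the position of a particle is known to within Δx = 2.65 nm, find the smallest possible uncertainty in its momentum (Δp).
1.990 × 10^-26 kg·m/s

Using the Heisenberg uncertainty principle:
ΔxΔp ≥ ℏ/2

The minimum uncertainty in momentum is:
Δp_min = ℏ/(2Δx)
Δp_min = (1.055e-34 J·s) / (2 × 2.650e-09 m)
Δp_min = 1.990e-26 kg·m/s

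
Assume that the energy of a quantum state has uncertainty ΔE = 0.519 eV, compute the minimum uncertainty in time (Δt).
634.116 as

Using the energy-time uncertainty principle:
ΔEΔt ≥ ℏ/2

The minimum uncertainty in time is:
Δt_min = ℏ/(2ΔE)
Δt_min = (1.055e-34 J·s) / (2 × 8.315e-20 J)
Δt_min = 6.341e-16 s = 634.116 as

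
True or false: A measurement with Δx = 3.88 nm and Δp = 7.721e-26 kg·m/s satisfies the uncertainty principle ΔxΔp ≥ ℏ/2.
Yes, it satisfies the uncertainty principle.

Calculate the product ΔxΔp:
ΔxΔp = (3.880e-09 m) × (7.721e-26 kg·m/s)
ΔxΔp = 2.996e-34 J·s

Compare to the minimum allowed value ℏ/2:
ℏ/2 = 5.273e-35 J·s

Since ΔxΔp = 2.996e-34 J·s ≥ 5.273e-35 J·s = ℏ/2,
the measurement satisfies the uncertainty principle.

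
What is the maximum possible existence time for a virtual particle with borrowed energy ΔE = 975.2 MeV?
3.375 × 10^-25 s

Using the energy-time uncertainty principle:
ΔEΔt ≥ ℏ/2

For a virtual particle borrowing energy ΔE, the maximum lifetime is:
Δt_max = ℏ/(2ΔE)

Converting energy:
ΔE = 975.2 MeV = 1.562e-10 J

Δt_max = (1.055e-34 J·s) / (2 × 1.562e-10 J)
Δt_max = 3.375e-25 s = 3.375 × 10^-25 s

Virtual particles with higher borrowed energy exist for shorter times.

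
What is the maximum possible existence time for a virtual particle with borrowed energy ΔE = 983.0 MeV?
3.348 × 10^-25 s

Using the energy-time uncertainty principle:
ΔEΔt ≥ ℏ/2

For a virtual particle borrowing energy ΔE, the maximum lifetime is:
Δt_max = ℏ/(2ΔE)

Converting energy:
ΔE = 983.0 MeV = 1.575e-10 J

Δt_max = (1.055e-34 J·s) / (2 × 1.575e-10 J)
Δt_max = 3.348e-25 s = 3.348 × 10^-25 s

Virtual particles with higher borrowed energy exist for shorter times.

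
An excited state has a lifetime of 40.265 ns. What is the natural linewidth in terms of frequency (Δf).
1.976 MHz

Using the energy-time uncertainty principle and E = hf:
ΔEΔt ≥ ℏ/2
hΔf·Δt ≥ ℏ/2

The minimum frequency uncertainty is:
Δf = ℏ/(2hτ) = 1/(4πτ)
Δf = 1/(4π × 4.027e-08 s)
Δf = 1.976e+06 Hz = 1.976 MHz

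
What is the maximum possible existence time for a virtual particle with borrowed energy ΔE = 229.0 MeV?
1.437 ys

Using the energy-time uncertainty principle:
ΔEΔt ≥ ℏ/2

For a virtual particle borrowing energy ΔE, the maximum lifetime is:
Δt_max = ℏ/(2ΔE)

Converting energy:
ΔE = 229.0 MeV = 3.669e-11 J

Δt_max = (1.055e-34 J·s) / (2 × 3.669e-11 J)
Δt_max = 1.437e-24 s = 1.437 ys

Virtual particles with higher borrowed energy exist for shorter times.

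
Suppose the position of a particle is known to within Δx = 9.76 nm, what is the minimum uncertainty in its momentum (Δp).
5.403 × 10^-27 kg·m/s

Using the Heisenberg uncertainty principle:
ΔxΔp ≥ ℏ/2

The minimum uncertainty in momentum is:
Δp_min = ℏ/(2Δx)
Δp_min = (1.055e-34 J·s) / (2 × 9.760e-09 m)
Δp_min = 5.403e-27 kg·m/s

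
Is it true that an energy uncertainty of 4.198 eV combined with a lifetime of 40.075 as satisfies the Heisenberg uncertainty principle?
No, it violates the uncertainty relation.

Calculate the product ΔEΔt:
ΔE = 4.198 eV = 6.726e-19 J
ΔEΔt = (6.726e-19 J) × (4.008e-17 s)
ΔEΔt = 2.695e-35 J·s

Compare to the minimum allowed value ℏ/2:
ℏ/2 = 5.273e-35 J·s

Since ΔEΔt = 2.695e-35 J·s < 5.273e-35 J·s = ℏ/2,
this violates the uncertainty relation.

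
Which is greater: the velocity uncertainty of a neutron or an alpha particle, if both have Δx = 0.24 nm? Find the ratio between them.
The neutron has the larger minimum velocity uncertainty, by a ratio of 4.0.

For both particles, Δp_min = ℏ/(2Δx) = 2.197e-25 kg·m/s (same for both).

The velocity uncertainty is Δv = Δp/m:
- neutron: Δv = 2.197e-25 / 1.675e-27 = 1.312e+02 m/s = 131.171 m/s
- alpha particle: Δv = 2.197e-25 / 6.645e-27 = 3.306e+01 m/s = 33.065 m/s

Ratio: 1.312e+02 / 3.306e+01 = 4.0

The lighter particle has larger velocity uncertainty because Δv ∝ 1/m.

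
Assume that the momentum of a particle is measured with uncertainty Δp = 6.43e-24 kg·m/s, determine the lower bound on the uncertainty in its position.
8.200 pm

Using the Heisenberg uncertainty principle:
ΔxΔp ≥ ℏ/2

The minimum uncertainty in position is:
Δx_min = ℏ/(2Δp)
Δx_min = (1.055e-34 J·s) / (2 × 6.430e-24 kg·m/s)
Δx_min = 8.200e-12 m = 8.200 pm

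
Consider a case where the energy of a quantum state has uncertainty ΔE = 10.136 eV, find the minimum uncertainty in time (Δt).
32.469 as

Using the energy-time uncertainty principle:
ΔEΔt ≥ ℏ/2

The minimum uncertainty in time is:
Δt_min = ℏ/(2ΔE)
Δt_min = (1.055e-34 J·s) / (2 × 1.624e-18 J)
Δt_min = 3.247e-17 s = 32.469 as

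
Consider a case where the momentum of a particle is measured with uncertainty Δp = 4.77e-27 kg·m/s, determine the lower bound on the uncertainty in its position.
11.054 nm

Using the Heisenberg uncertainty principle:
ΔxΔp ≥ ℏ/2

The minimum uncertainty in position is:
Δx_min = ℏ/(2Δp)
Δx_min = (1.055e-34 J·s) / (2 × 4.770e-27 kg·m/s)
Δx_min = 1.105e-08 m = 11.054 nm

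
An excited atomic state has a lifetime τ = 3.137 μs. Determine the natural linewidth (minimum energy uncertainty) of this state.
104.911 peV

Using the energy-time uncertainty principle:
ΔEΔt ≥ ℏ/2

The lifetime τ represents the time uncertainty Δt.
The natural linewidth (minimum energy uncertainty) is:

ΔE = ℏ/(2τ)
ΔE = (1.055e-34 J·s) / (2 × 3.137e-06 s)
ΔE = 1.681e-29 J = 104.911 peV

This natural linewidth limits the precision of spectroscopic measurements.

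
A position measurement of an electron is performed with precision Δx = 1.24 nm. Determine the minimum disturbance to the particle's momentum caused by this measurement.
4.252 × 10^-26 kg·m/s

The uncertainty principle implies that measuring position disturbs momentum:
ΔxΔp ≥ ℏ/2

When we measure position with precision Δx, we necessarily introduce a momentum uncertainty:
Δp ≥ ℏ/(2Δx)
Δp_min = (1.055e-34 J·s) / (2 × 1.240e-09 m)
Δp_min = 4.252e-26 kg·m/s

The more precisely we measure position, the greater the momentum disturbance.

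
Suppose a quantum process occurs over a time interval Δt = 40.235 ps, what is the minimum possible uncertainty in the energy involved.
8.180 μeV

Using the energy-time uncertainty principle:
ΔEΔt ≥ ℏ/2

The minimum uncertainty in energy is:
ΔE_min = ℏ/(2Δt)
ΔE_min = (1.055e-34 J·s) / (2 × 4.023e-11 s)
ΔE_min = 1.311e-24 J = 8.180 μeV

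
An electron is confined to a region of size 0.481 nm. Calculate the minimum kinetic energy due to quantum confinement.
41.169 meV

Using the uncertainty principle:

1. Position uncertainty: Δx ≈ 4.810e-10 m
2. Minimum momentum uncertainty: Δp = ℏ/(2Δx) = 1.096e-25 kg·m/s
3. Minimum kinetic energy:
   KE = (Δp)²/(2m) = (1.096e-25)²/(2 × 9.109e-31 kg)
   KE = 6.596e-21 J = 41.169 meV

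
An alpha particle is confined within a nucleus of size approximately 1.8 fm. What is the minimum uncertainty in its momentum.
2.929 × 10^-20 kg·m/s

Using the Heisenberg uncertainty principle:
ΔxΔp ≥ ℏ/2

With Δx ≈ L = 1.800e-15 m (the confinement size):
Δp_min = ℏ/(2Δx)
Δp_min = (1.055e-34 J·s) / (2 × 1.800e-15 m)
Δp_min = 2.929e-20 kg·m/s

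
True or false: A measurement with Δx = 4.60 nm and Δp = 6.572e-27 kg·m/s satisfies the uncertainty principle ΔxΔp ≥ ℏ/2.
No, it violates the uncertainty principle (impossible measurement).

Calculate the product ΔxΔp:
ΔxΔp = (4.600e-09 m) × (6.572e-27 kg·m/s)
ΔxΔp = 3.023e-35 J·s

Compare to the minimum allowed value ℏ/2:
ℏ/2 = 5.273e-35 J·s

Since ΔxΔp = 3.023e-35 J·s < 5.273e-35 J·s = ℏ/2,
the measurement violates the uncertainty principle.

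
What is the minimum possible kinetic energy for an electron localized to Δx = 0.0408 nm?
5.722 eV

Localizing a particle requires giving it sufficient momentum uncertainty:

1. From uncertainty principle: Δp ≥ ℏ/(2Δx)
   Δp_min = (1.055e-34 J·s) / (2 × 4.080e-11 m)
   Δp_min = 1.292e-24 kg·m/s

2. This momentum uncertainty corresponds to kinetic energy:
   KE ≈ (Δp)²/(2m) = (1.292e-24)²/(2 × 9.109e-31 kg)
   KE = 9.168e-19 J = 5.722 eV

Tighter localization requires more energy.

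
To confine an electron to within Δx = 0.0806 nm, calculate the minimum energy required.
1.466 eV

Localizing a particle requires giving it sufficient momentum uncertainty:

1. From uncertainty principle: Δp ≥ ℏ/(2Δx)
   Δp_min = (1.055e-34 J·s) / (2 × 8.060e-11 m)
   Δp_min = 6.542e-25 kg·m/s

2. This momentum uncertainty corresponds to kinetic energy:
   KE ≈ (Δp)²/(2m) = (6.542e-25)²/(2 × 9.109e-31 kg)
   KE = 2.349e-19 J = 1.466 eV

Tighter localization requires more energy.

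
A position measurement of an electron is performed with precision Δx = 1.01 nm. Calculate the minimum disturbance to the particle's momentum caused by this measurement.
5.221 × 10^-26 kg·m/s

The uncertainty principle implies that measuring position disturbs momentum:
ΔxΔp ≥ ℏ/2

When we measure position with precision Δx, we necessarily introduce a momentum uncertainty:
Δp ≥ ℏ/(2Δx)
Δp_min = (1.055e-34 J·s) / (2 × 1.010e-09 m)
Δp_min = 5.221e-26 kg·m/s

The more precisely we measure position, the greater the momentum disturbance.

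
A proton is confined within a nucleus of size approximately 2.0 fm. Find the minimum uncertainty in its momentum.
2.636 × 10^-20 kg·m/s

Using the Heisenberg uncertainty principle:
ΔxΔp ≥ ℏ/2

With Δx ≈ L = 2.000e-15 m (the confinement size):
Δp_min = ℏ/(2Δx)
Δp_min = (1.055e-34 J·s) / (2 × 2.000e-15 m)
Δp_min = 2.636e-20 kg·m/s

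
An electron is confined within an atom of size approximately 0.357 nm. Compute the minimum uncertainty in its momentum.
1.477 × 10^-25 kg·m/s

Using the Heisenberg uncertainty principle:
ΔxΔp ≥ ℏ/2

With Δx ≈ L = 3.570e-10 m (the confinement size):
Δp_min = ℏ/(2Δx)
Δp_min = (1.055e-34 J·s) / (2 × 3.570e-10 m)
Δp_min = 1.477e-25 kg·m/s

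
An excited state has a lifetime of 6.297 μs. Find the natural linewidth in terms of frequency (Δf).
12.637 kHz

Using the energy-time uncertainty principle and E = hf:
ΔEΔt ≥ ℏ/2
hΔf·Δt ≥ ℏ/2

The minimum frequency uncertainty is:
Δf = ℏ/(2hτ) = 1/(4πτ)
Δf = 1/(4π × 6.297e-06 s)
Δf = 1.264e+04 Hz = 12.637 kHz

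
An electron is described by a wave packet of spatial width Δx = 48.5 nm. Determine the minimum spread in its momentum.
1.087 × 10^-27 kg·m/s

For a wave packet, the spatial width Δx and momentum spread Δp are related by the uncertainty principle:
ΔxΔp ≥ ℏ/2

The minimum momentum spread is:
Δp_min = ℏ/(2Δx)
Δp_min = (1.055e-34 J·s) / (2 × 4.850e-08 m)
Δp_min = 1.087e-27 kg·m/s

A wave packet cannot have both a well-defined position and well-defined momentum.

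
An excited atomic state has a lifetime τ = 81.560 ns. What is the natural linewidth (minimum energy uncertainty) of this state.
4.035 neV

Using the energy-time uncertainty principle:
ΔEΔt ≥ ℏ/2

The lifetime τ represents the time uncertainty Δt.
The natural linewidth (minimum energy uncertainty) is:

ΔE = ℏ/(2τ)
ΔE = (1.055e-34 J·s) / (2 × 8.156e-08 s)
ΔE = 6.465e-28 J = 4.035 neV

This natural linewidth limits the precision of spectroscopic measurements.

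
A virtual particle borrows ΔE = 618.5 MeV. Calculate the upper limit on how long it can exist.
5.321 × 10^-25 s

Using the energy-time uncertainty principle:
ΔEΔt ≥ ℏ/2

For a virtual particle borrowing energy ΔE, the maximum lifetime is:
Δt_max = ℏ/(2ΔE)

Converting energy:
ΔE = 618.5 MeV = 9.909e-11 J

Δt_max = (1.055e-34 J·s) / (2 × 9.909e-11 J)
Δt_max = 5.321e-25 s = 5.321 × 10^-25 s

Virtual particles with higher borrowed energy exist for shorter times.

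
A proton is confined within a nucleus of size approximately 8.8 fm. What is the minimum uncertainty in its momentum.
5.992 × 10^-21 kg·m/s

Using the Heisenberg uncertainty principle:
ΔxΔp ≥ ℏ/2

With Δx ≈ L = 8.800e-15 m (the confinement size):
Δp_min = ℏ/(2Δx)
Δp_min = (1.055e-34 J·s) / (2 × 8.800e-15 m)
Δp_min = 5.992e-21 kg·m/s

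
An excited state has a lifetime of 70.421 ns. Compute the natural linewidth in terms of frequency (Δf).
1.130 MHz

Using the energy-time uncertainty principle and E = hf:
ΔEΔt ≥ ℏ/2
hΔf·Δt ≥ ℏ/2

The minimum frequency uncertainty is:
Δf = ℏ/(2hτ) = 1/(4πτ)
Δf = 1/(4π × 7.042e-08 s)
Δf = 1.130e+06 Hz = 1.130 MHz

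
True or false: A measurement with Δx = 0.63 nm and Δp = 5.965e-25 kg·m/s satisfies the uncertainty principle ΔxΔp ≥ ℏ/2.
Yes, it satisfies the uncertainty principle.

Calculate the product ΔxΔp:
ΔxΔp = (6.300e-10 m) × (5.965e-25 kg·m/s)
ΔxΔp = 3.758e-34 J·s

Compare to the minimum allowed value ℏ/2:
ℏ/2 = 5.273e-35 J·s

Since ΔxΔp = 3.758e-34 J·s ≥ 5.273e-35 J·s = ℏ/2,
the measurement satisfies the uncertainty principle.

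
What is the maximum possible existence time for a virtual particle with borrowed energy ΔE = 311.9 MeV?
1.055 ys

Using the energy-time uncertainty principle:
ΔEΔt ≥ ℏ/2

For a virtual particle borrowing energy ΔE, the maximum lifetime is:
Δt_max = ℏ/(2ΔE)

Converting energy:
ΔE = 311.9 MeV = 4.997e-11 J

Δt_max = (1.055e-34 J·s) / (2 × 4.997e-11 J)
Δt_max = 1.055e-24 s = 1.055 ys

Virtual particles with higher borrowed energy exist for shorter times.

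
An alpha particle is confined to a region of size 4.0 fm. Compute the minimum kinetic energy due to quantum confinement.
81.613 keV

Using the uncertainty principle:

1. Position uncertainty: Δx ≈ 4.000e-15 m
2. Minimum momentum uncertainty: Δp = ℏ/(2Δx) = 1.318e-20 kg·m/s
3. Minimum kinetic energy:
   KE = (Δp)²/(2m) = (1.318e-20)²/(2 × 6.645e-27 kg)
   KE = 1.308e-14 J = 81.613 keV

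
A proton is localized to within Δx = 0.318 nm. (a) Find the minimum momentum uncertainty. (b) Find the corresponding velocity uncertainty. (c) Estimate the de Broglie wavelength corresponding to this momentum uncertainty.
(a) Δp_min = 1.658 × 10^-25 kg·m/s
(b) Δv_min = 99.134 m/s
(c) λ_dB = 3.996 nm

Step-by-step:

(a) From the uncertainty principle:
Δp_min = ℏ/(2Δx) = (1.055e-34 J·s)/(2 × 3.180e-10 m) = 1.658e-25 kg·m/s

(b) The velocity uncertainty:
Δv = Δp/m = (1.658e-25 kg·m/s)/(1.673e-27 kg) = 9.913e+01 m/s = 99.134 m/s

(c) The de Broglie wavelength for this momentum:
λ = h/p = (6.626e-34 J·s)/(1.658e-25 kg·m/s) = 3.996e-09 m = 3.996 nm

Note: The de Broglie wavelength is comparable to the localization size, as expected from wave-particle duality.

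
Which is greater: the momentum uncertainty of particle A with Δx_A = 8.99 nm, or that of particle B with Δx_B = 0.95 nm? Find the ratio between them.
Particle B has the larger minimum momentum uncertainty, by a factor of 9.46.

For each particle, the minimum momentum uncertainty is Δp_min = ℏ/(2Δx):

Particle A: Δp_A = ℏ/(2×8.990e-09 m) = 5.865e-27 kg·m/s
Particle B: Δp_B = ℏ/(2×9.500e-10 m) = 5.550e-26 kg·m/s

Ratio: Δp_B/Δp_A = 9.46

Since Δp_min ∝ 1/Δx, the particle with smaller position uncertainty (B) has larger momentum uncertainty.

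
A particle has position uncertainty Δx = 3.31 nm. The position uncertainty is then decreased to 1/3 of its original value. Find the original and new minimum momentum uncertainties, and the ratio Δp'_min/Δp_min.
Original Δp_min = 1.593 × 10^-26 kg·m/s; new Δp'_min = 4.779 × 10^-26 kg·m/s; ratio Δp'_min/Δp_min = 3.

From the uncertainty principle ΔxΔp ≥ ℏ/2, the minimum momentum uncertainty is Δp_min = ℏ/(2Δx).

Original (Δx = 3.31 nm = 3.310e-09 m):
Δp_min = (1.055e-34 J·s)/(2 × 3.310e-09 m) = 1.593e-26 kg·m/s

When Δx → (1/3)Δx:
Δp'_min = ℏ/(2 × (1/3)Δx) = 3 × ℏ/(2Δx) = 3 × Δp_min
Δp'_min = 3 × 1.593e-26 kg·m/s = 4.779e-26 kg·m/s

Since Δp_min ∝ 1/Δx, when Δx is decreased to 1/3 of its original value, Δp_min increases to 3 times its original value.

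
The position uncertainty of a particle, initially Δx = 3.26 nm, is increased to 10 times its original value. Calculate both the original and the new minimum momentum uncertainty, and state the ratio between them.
Original Δp_min = 1.617 × 10^-26 kg·m/s; new Δp'_min = 1.617 × 10^-27 kg·m/s; ratio Δp'_min/Δp_min = 1/10.

From the uncertainty principle ΔxΔp ≥ ℏ/2, the minimum momentum uncertainty is Δp_min = ℏ/(2Δx).

Original (Δx = 3.26 nm = 3.260e-09 m):
Δp_min = (1.055e-34 J·s)/(2 × 3.260e-09 m) = 1.617e-26 kg·m/s

When Δx → 10Δx:
Δp'_min = ℏ/(2 × 10Δx) = (1/10) × ℏ/(2Δx) = (1/10) × Δp_min
Δp'_min = 1/10 × 1.617e-26 kg·m/s = 1.617e-27 kg·m/s

Since Δp_min ∝ 1/Δx, when Δx is increased to 10 times its original value, Δp_min decreases to 1/10 of its original value.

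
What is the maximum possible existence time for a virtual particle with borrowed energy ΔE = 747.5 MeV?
4.403 × 10^-25 s

Using the energy-time uncertainty principle:
ΔEΔt ≥ ℏ/2

For a virtual particle borrowing energy ΔE, the maximum lifetime is:
Δt_max = ℏ/(2ΔE)

Converting energy:
ΔE = 747.5 MeV = 1.198e-10 J

Δt_max = (1.055e-34 J·s) / (2 × 1.198e-10 J)
Δt_max = 4.403e-25 s = 4.403 × 10^-25 s

Virtual particles with higher borrowed energy exist for shorter times.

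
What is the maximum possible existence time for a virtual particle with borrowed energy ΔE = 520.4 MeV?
6.324 × 10^-25 s

Using the energy-time uncertainty principle:
ΔEΔt ≥ ℏ/2

For a virtual particle borrowing energy ΔE, the maximum lifetime is:
Δt_max = ℏ/(2ΔE)

Converting energy:
ΔE = 520.4 MeV = 8.338e-11 J

Δt_max = (1.055e-34 J·s) / (2 × 8.338e-11 J)
Δt_max = 6.324e-25 s = 6.324 × 10^-25 s

Virtual particles with higher borrowed energy exist for shorter times.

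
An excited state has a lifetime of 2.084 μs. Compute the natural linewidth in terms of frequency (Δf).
38.185 kHz

Using the energy-time uncertainty principle and E = hf:
ΔEΔt ≥ ℏ/2
hΔf·Δt ≥ ℏ/2

The minimum frequency uncertainty is:
Δf = ℏ/(2hτ) = 1/(4πτ)
Δf = 1/(4π × 2.084e-06 s)
Δf = 3.818e+04 Hz = 38.185 kHz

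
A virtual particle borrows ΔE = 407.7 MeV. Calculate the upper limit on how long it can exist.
8.072 × 10^-25 s

Using the energy-time uncertainty principle:
ΔEΔt ≥ ℏ/2

For a virtual particle borrowing energy ΔE, the maximum lifetime is:
Δt_max = ℏ/(2ΔE)

Converting energy:
ΔE = 407.7 MeV = 6.532e-11 J

Δt_max = (1.055e-34 J·s) / (2 × 6.532e-11 J)
Δt_max = 8.072e-25 s = 8.072 × 10^-25 s

Virtual particles with higher borrowed energy exist for shorter times.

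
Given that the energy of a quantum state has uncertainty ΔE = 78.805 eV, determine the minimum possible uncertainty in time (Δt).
4.176 as

Using the energy-time uncertainty principle:
ΔEΔt ≥ ℏ/2

The minimum uncertainty in time is:
Δt_min = ℏ/(2ΔE)
Δt_min = (1.055e-34 J·s) / (2 × 1.263e-17 J)
Δt_min = 4.176e-18 s = 4.176 as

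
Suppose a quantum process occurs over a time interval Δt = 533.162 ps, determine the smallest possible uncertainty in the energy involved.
617.272 neV

Using the energy-time uncertainty principle:
ΔEΔt ≥ ℏ/2

The minimum uncertainty in energy is:
ΔE_min = ℏ/(2Δt)
ΔE_min = (1.055e-34 J·s) / (2 × 5.332e-10 s)
ΔE_min = 9.890e-26 J = 617.272 neV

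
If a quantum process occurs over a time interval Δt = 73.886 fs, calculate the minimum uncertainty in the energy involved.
4.454 meV

Using the energy-time uncertainty principle:
ΔEΔt ≥ ℏ/2

The minimum uncertainty in energy is:
ΔE_min = ℏ/(2Δt)
ΔE_min = (1.055e-34 J·s) / (2 × 7.389e-14 s)
ΔE_min = 7.136e-22 J = 4.454 meV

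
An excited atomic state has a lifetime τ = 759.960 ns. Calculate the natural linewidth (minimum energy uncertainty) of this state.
433.057 peV

Using the energy-time uncertainty principle:
ΔEΔt ≥ ℏ/2

The lifetime τ represents the time uncertainty Δt.
The natural linewidth (minimum energy uncertainty) is:

ΔE = ℏ/(2τ)
ΔE = (1.055e-34 J·s) / (2 × 7.600e-07 s)
ΔE = 6.938e-29 J = 433.057 peV

This natural linewidth limits the precision of spectroscopic measurements.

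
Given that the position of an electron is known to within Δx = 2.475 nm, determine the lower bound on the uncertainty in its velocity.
23.387 km/s

Using the Heisenberg uncertainty principle and Δp = mΔv:
ΔxΔp ≥ ℏ/2
Δx(mΔv) ≥ ℏ/2

The minimum uncertainty in velocity is:
Δv_min = ℏ/(2mΔx)
Δv_min = (1.055e-34 J·s) / (2 × 9.109e-31 kg × 2.475e-09 m)
Δv_min = 2.339e+04 m/s = 23.387 km/s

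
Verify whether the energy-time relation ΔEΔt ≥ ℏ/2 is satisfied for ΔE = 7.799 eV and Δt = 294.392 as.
Yes, it satisfies the uncertainty relation.

Calculate the product ΔEΔt:
ΔE = 7.799 eV = 1.250e-18 J
ΔEΔt = (1.250e-18 J) × (2.944e-16 s)
ΔEΔt = 3.679e-34 J·s

Compare to the minimum allowed value ℏ/2:
ℏ/2 = 5.273e-35 J·s

Since ΔEΔt = 3.679e-34 J·s ≥ 5.273e-35 J·s = ℏ/2,
this satisfies the uncertainty relation.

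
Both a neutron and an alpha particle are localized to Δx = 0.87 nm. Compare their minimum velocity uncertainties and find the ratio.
The neutron has the larger minimum velocity uncertainty, by a ratio of 4.0.

For both particles, Δp_min = ℏ/(2Δx) = 6.061e-26 kg·m/s (same for both).

The velocity uncertainty is Δv = Δp/m:
- neutron: Δv = 6.061e-26 / 1.675e-27 = 3.619e+01 m/s = 36.185 m/s
- alpha particle: Δv = 6.061e-26 / 6.645e-27 = 9.121e+00 m/s = 9.121 m/s

Ratio: 3.619e+01 / 9.121e+00 = 4.0

The lighter particle has larger velocity uncertainty because Δv ∝ 1/m.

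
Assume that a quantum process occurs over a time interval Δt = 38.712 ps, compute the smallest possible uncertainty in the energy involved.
8.501 μeV

Using the energy-time uncertainty principle:
ΔEΔt ≥ ℏ/2

The minimum uncertainty in energy is:
ΔE_min = ℏ/(2Δt)
ΔE_min = (1.055e-34 J·s) / (2 × 3.871e-11 s)
ΔE_min = 1.362e-24 J = 8.501 μeV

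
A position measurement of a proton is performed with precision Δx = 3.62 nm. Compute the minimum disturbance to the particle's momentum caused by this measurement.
1.457 × 10^-26 kg·m/s

The uncertainty principle implies that measuring position disturbs momentum:
ΔxΔp ≥ ℏ/2

When we measure position with precision Δx, we necessarily introduce a momentum uncertainty:
Δp ≥ ℏ/(2Δx)
Δp_min = (1.055e-34 J·s) / (2 × 3.620e-09 m)
Δp_min = 1.457e-26 kg·m/s

The more precisely we measure position, the greater the momentum disturbance.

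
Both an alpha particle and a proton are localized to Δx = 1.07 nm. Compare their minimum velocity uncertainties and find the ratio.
The proton has the larger minimum velocity uncertainty, by a ratio of 4.0.

For both particles, Δp_min = ℏ/(2Δx) = 4.928e-26 kg·m/s (same for both).

The velocity uncertainty is Δv = Δp/m:
- alpha particle: Δv = 4.928e-26 / 6.645e-27 = 7.416e+00 m/s = 7.416 m/s
- proton: Δv = 4.928e-26 / 1.673e-27 = 2.946e+01 m/s = 29.462 m/s

Ratio: 2.946e+01 / 7.416e+00 = 4.0

The lighter particle has larger velocity uncertainty because Δv ∝ 1/m.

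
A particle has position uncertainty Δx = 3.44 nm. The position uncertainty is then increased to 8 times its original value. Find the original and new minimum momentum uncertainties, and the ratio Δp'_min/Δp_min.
Original Δp_min = 1.533 × 10^-26 kg·m/s; new Δp'_min = 1.916 × 10^-27 kg·m/s; ratio Δp'_min/Δp_min = 1/8.

From the uncertainty principle ΔxΔp ≥ ℏ/2, the minimum momentum uncertainty is Δp_min = ℏ/(2Δx).

Original (Δx = 3.44 nm = 3.440e-09 m):
Δp_min = (1.055e-34 J·s)/(2 × 3.440e-09 m) = 1.533e-26 kg·m/s

When Δx → 8Δx:
Δp'_min = ℏ/(2 × 8Δx) = (1/8) × ℏ/(2Δx) = (1/8) × Δp_min
Δp'_min = 1/8 × 1.533e-26 kg·m/s = 1.916e-27 kg·m/s

Since Δp_min ∝ 1/Δx, when Δx is increased to 8 times its original value, Δp_min decreases to 1/8 of its original value.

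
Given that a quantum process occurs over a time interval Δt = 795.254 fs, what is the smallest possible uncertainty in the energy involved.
413.838 μeV

Using the energy-time uncertainty principle:
ΔEΔt ≥ ℏ/2

The minimum uncertainty in energy is:
ΔE_min = ℏ/(2Δt)
ΔE_min = (1.055e-34 J·s) / (2 × 7.953e-13 s)
ΔE_min = 6.630e-23 J = 413.838 μeV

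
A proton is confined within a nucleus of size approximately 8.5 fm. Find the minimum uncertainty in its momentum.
6.203 × 10^-21 kg·m/s

Using the Heisenberg uncertainty principle:
ΔxΔp ≥ ℏ/2

With Δx ≈ L = 8.500e-15 m (the confinement size):
Δp_min = ℏ/(2Δx)
Δp_min = (1.055e-34 J·s) / (2 × 8.500e-15 m)
Δp_min = 6.203e-21 kg·m/s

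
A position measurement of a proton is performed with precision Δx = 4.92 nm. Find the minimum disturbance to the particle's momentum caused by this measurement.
1.072 × 10^-26 kg·m/s

The uncertainty principle implies that measuring position disturbs momentum:
ΔxΔp ≥ ℏ/2

When we measure position with precision Δx, we necessarily introduce a momentum uncertainty:
Δp ≥ ℏ/(2Δx)
Δp_min = (1.055e-34 J·s) / (2 × 4.920e-09 m)
Δp_min = 1.072e-26 kg·m/s

The more precisely we measure position, the greater the momentum disturbance.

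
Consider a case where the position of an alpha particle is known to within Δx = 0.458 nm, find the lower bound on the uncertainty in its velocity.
17.326 m/s

Using the Heisenberg uncertainty principle and Δp = mΔv:
ΔxΔp ≥ ℏ/2
Δx(mΔv) ≥ ℏ/2

The minimum uncertainty in velocity is:
Δv_min = ℏ/(2mΔx)
Δv_min = (1.055e-34 J·s) / (2 × 6.645e-27 kg × 4.580e-10 m)
Δv_min = 1.733e+01 m/s = 17.326 m/s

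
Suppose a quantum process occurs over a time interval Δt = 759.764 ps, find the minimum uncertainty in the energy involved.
433.169 neV

Using the energy-time uncertainty principle:
ΔEΔt ≥ ℏ/2

The minimum uncertainty in energy is:
ΔE_min = ℏ/(2Δt)
ΔE_min = (1.055e-34 J·s) / (2 × 7.598e-10 s)
ΔE_min = 6.940e-26 J = 433.169 neV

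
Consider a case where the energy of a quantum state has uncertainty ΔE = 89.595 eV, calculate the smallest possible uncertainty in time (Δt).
3.673 as

Using the energy-time uncertainty principle:
ΔEΔt ≥ ℏ/2

The minimum uncertainty in time is:
Δt_min = ℏ/(2ΔE)
Δt_min = (1.055e-34 J·s) / (2 × 1.435e-17 J)
Δt_min = 3.673e-18 s = 3.673 as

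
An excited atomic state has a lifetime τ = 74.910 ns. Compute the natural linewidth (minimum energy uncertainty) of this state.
4.393 neV

Using the energy-time uncertainty principle:
ΔEΔt ≥ ℏ/2

The lifetime τ represents the time uncertainty Δt.
The natural linewidth (minimum energy uncertainty) is:

ΔE = ℏ/(2τ)
ΔE = (1.055e-34 J·s) / (2 × 7.491e-08 s)
ΔE = 7.039e-28 J = 4.393 neV

This natural linewidth limits the precision of spectroscopic measurements.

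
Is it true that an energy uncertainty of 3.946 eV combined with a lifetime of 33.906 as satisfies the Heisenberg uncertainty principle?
No, it violates the uncertainty relation.

Calculate the product ΔEΔt:
ΔE = 3.946 eV = 6.322e-19 J
ΔEΔt = (6.322e-19 J) × (3.391e-17 s)
ΔEΔt = 2.144e-35 J·s

Compare to the minimum allowed value ℏ/2:
ℏ/2 = 5.273e-35 J·s

Since ΔEΔt = 2.144e-35 J·s < 5.273e-35 J·s = ℏ/2,
this violates the uncertainty relation.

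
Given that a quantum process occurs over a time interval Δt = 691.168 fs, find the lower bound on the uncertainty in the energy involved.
476.159 μeV

Using the energy-time uncertainty principle:
ΔEΔt ≥ ℏ/2

The minimum uncertainty in energy is:
ΔE_min = ℏ/(2Δt)
ΔE_min = (1.055e-34 J·s) / (2 × 6.912e-13 s)
ΔE_min = 7.629e-23 J = 476.159 μeV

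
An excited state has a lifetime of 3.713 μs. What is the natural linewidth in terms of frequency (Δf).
21.432 kHz

Using the energy-time uncertainty principle and E = hf:
ΔEΔt ≥ ℏ/2
hΔf·Δt ≥ ℏ/2

The minimum frequency uncertainty is:
Δf = ℏ/(2hτ) = 1/(4πτ)
Δf = 1/(4π × 3.713e-06 s)
Δf = 2.143e+04 Hz = 21.432 kHz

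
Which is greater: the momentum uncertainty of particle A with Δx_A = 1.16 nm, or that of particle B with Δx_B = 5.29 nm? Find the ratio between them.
Particle A has the larger minimum momentum uncertainty, by a factor of 4.56.

For each particle, the minimum momentum uncertainty is Δp_min = ℏ/(2Δx):

Particle A: Δp_A = ℏ/(2×1.160e-09 m) = 4.546e-26 kg·m/s
Particle B: Δp_B = ℏ/(2×5.290e-09 m) = 9.968e-27 kg·m/s

Ratio: Δp_A/Δp_B = 4.56

Since Δp_min ∝ 1/Δx, the particle with smaller position uncertainty (A) has larger momentum uncertainty.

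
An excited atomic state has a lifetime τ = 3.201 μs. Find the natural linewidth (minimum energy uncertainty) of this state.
102.813 peV

Using the energy-time uncertainty principle:
ΔEΔt ≥ ℏ/2

The lifetime τ represents the time uncertainty Δt.
The natural linewidth (minimum energy uncertainty) is:

ΔE = ℏ/(2τ)
ΔE = (1.055e-34 J·s) / (2 × 3.201e-06 s)
ΔE = 1.647e-29 J = 102.813 peV

This natural linewidth limits the precision of spectroscopic measurements.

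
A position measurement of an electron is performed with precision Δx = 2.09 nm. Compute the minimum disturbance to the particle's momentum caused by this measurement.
2.523 × 10^-26 kg·m/s

The uncertainty principle implies that measuring position disturbs momentum:
ΔxΔp ≥ ℏ/2

When we measure position with precision Δx, we necessarily introduce a momentum uncertainty:
Δp ≥ ℏ/(2Δx)
Δp_min = (1.055e-34 J·s) / (2 × 2.090e-09 m)
Δp_min = 2.523e-26 kg·m/s

The more precisely we measure position, the greater the momentum disturbance.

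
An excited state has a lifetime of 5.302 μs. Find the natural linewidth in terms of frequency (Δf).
15.009 kHz

Using the energy-time uncertainty principle and E = hf:
ΔEΔt ≥ ℏ/2
hΔf·Δt ≥ ℏ/2

The minimum frequency uncertainty is:
Δf = ℏ/(2hτ) = 1/(4πτ)
Δf = 1/(4π × 5.302e-06 s)
Δf = 1.501e+04 Hz = 15.009 kHz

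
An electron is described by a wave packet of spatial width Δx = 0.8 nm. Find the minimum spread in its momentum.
6.591 × 10^-26 kg·m/s

For a wave packet, the spatial width Δx and momentum spread Δp are related by the uncertainty principle:
ΔxΔp ≥ ℏ/2

The minimum momentum spread is:
Δp_min = ℏ/(2Δx)
Δp_min = (1.055e-34 J·s) / (2 × 8.000e-10 m)
Δp_min = 6.591e-26 kg·m/s

A wave packet cannot have both a well-defined position and well-defined momentum.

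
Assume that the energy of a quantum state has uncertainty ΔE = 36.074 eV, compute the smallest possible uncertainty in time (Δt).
9.123 as

Using the energy-time uncertainty principle:
ΔEΔt ≥ ℏ/2

The minimum uncertainty in time is:
Δt_min = ℏ/(2ΔE)
Δt_min = (1.055e-34 J·s) / (2 × 5.780e-18 J)
Δt_min = 9.123e-18 s = 9.123 as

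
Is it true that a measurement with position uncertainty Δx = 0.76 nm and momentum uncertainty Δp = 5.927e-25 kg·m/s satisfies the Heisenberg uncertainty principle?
Yes, it satisfies the uncertainty principle.

Calculate the product ΔxΔp:
ΔxΔp = (7.600e-10 m) × (5.927e-25 kg·m/s)
ΔxΔp = 4.505e-34 J·s

Compare to the minimum allowed value ℏ/2:
ℏ/2 = 5.273e-35 J·s

Since ΔxΔp = 4.505e-34 J·s ≥ 5.273e-35 J·s = ℏ/2,
the measurement satisfies the uncertainty principle.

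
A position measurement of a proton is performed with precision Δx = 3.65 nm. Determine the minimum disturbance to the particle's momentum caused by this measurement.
1.445 × 10^-26 kg·m/s

The uncertainty principle implies that measuring position disturbs momentum:
ΔxΔp ≥ ℏ/2

When we measure position with precision Δx, we necessarily introduce a momentum uncertainty:
Δp ≥ ℏ/(2Δx)
Δp_min = (1.055e-34 J·s) / (2 × 3.650e-09 m)
Δp_min = 1.445e-26 kg·m/s

The more precisely we measure position, the greater the momentum disturbance.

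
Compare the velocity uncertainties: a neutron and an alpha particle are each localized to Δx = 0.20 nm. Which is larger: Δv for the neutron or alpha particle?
The neutron has the larger minimum velocity uncertainty, by a ratio of 4.0.

For both particles, Δp_min = ℏ/(2Δx) = 2.636e-25 kg·m/s (same for both).

The velocity uncertainty is Δv = Δp/m:
- neutron: Δv = 2.636e-25 / 1.675e-27 = 1.574e+02 m/s = 157.406 m/s
- alpha particle: Δv = 2.636e-25 / 6.645e-27 = 3.968e+01 m/s = 39.677 m/s

Ratio: 1.574e+02 / 3.968e+01 = 4.0

The lighter particle has larger velocity uncertainty because Δv ∝ 1/m.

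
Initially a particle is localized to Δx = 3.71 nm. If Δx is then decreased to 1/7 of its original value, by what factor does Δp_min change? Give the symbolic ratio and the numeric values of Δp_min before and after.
Original Δp_min = 1.421 × 10^-26 kg·m/s; new Δp'_min = 9.949 × 10^-26 kg·m/s; ratio Δp'_min/Δp_min = 7.

From the uncertainty principle ΔxΔp ≥ ℏ/2, the minimum momentum uncertainty is Δp_min = ℏ/(2Δx).

Original (Δx = 3.71 nm = 3.710e-09 m):
Δp_min = (1.055e-34 J·s)/(2 × 3.710e-09 m) = 1.421e-26 kg·m/s

When Δx → (1/7)Δx:
Δp'_min = ℏ/(2 × (1/7)Δx) = 7 × ℏ/(2Δx) = 7 × Δp_min
Δp'_min = 7 × 1.421e-26 kg·m/s = 9.949e-26 kg·m/s

Since Δp_min ∝ 1/Δx, when Δx is decreased to 1/7 of its original value, Δp_min increases to 7 times its original value.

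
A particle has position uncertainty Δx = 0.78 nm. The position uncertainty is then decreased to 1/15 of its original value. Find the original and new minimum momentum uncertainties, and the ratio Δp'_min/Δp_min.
Original Δp_min = 6.760 × 10^-26 kg·m/s; new Δp'_min = 1.014 × 10^-24 kg·m/s; ratio Δp'_min/Δp_min = 15.

From the uncertainty principle ΔxΔp ≥ ℏ/2, the minimum momentum uncertainty is Δp_min = ℏ/(2Δx).

Original (Δx = 0.78 nm = 7.800e-10 m):
Δp_min = (1.055e-34 J·s)/(2 × 7.800e-10 m) = 6.760e-26 kg·m/s

When Δx → (1/15)Δx:
Δp'_min = ℏ/(2 × (1/15)Δx) = 15 × ℏ/(2Δx) = 15 × Δp_min
Δp'_min = 15 × 6.760e-26 kg·m/s = 1.014e-24 kg·m/s

Since Δp_min ∝ 1/Δx, when Δx is decreased to 1/15 of its original value, Δp_min increases to 15 times its original value.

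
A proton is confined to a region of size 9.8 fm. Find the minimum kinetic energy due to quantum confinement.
54.013 keV

Using the uncertainty principle:

1. Position uncertainty: Δx ≈ 9.800e-15 m
2. Minimum momentum uncertainty: Δp = ℏ/(2Δx) = 5.380e-21 kg·m/s
3. Minimum kinetic energy:
   KE = (Δp)²/(2m) = (5.380e-21)²/(2 × 1.673e-27 kg)
   KE = 8.654e-15 J = 54.013 keV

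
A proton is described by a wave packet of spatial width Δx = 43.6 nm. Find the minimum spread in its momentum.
1.209 × 10^-27 kg·m/s

For a wave packet, the spatial width Δx and momentum spread Δp are related by the uncertainty principle:
ΔxΔp ≥ ℏ/2

The minimum momentum spread is:
Δp_min = ℏ/(2Δx)
Δp_min = (1.055e-34 J·s) / (2 × 4.360e-08 m)
Δp_min = 1.209e-27 kg·m/s

A wave packet cannot have both a well-defined position and well-defined momentum.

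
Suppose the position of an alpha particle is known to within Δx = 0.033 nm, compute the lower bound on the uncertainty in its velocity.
240.469 m/s

Using the Heisenberg uncertainty principle and Δp = mΔv:
ΔxΔp ≥ ℏ/2
Δx(mΔv) ≥ ℏ/2

The minimum uncertainty in velocity is:
Δv_min = ℏ/(2mΔx)
Δv_min = (1.055e-34 J·s) / (2 × 6.645e-27 kg × 3.300e-11 m)
Δv_min = 2.405e+02 m/s = 240.469 m/s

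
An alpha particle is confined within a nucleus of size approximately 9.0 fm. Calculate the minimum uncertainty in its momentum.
5.859 × 10^-21 kg·m/s

Using the Heisenberg uncertainty principle:
ΔxΔp ≥ ℏ/2

With Δx ≈ L = 9.000e-15 m (the confinement size):
Δp_min = ℏ/(2Δx)
Δp_min = (1.055e-34 J·s) / (2 × 9.000e-15 m)
Δp_min = 5.859e-21 kg·m/s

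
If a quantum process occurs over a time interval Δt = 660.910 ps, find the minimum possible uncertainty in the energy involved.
497.959 neV

Using the energy-time uncertainty principle:
ΔEΔt ≥ ℏ/2

The minimum uncertainty in energy is:
ΔE_min = ℏ/(2Δt)
ΔE_min = (1.055e-34 J·s) / (2 × 6.609e-10 s)
ΔE_min = 7.978e-26 J = 497.959 neV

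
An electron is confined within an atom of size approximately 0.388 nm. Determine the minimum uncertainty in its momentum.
1.359 × 10^-25 kg·m/s

Using the Heisenberg uncertainty principle:
ΔxΔp ≥ ℏ/2

With Δx ≈ L = 3.880e-10 m (the confinement size):
Δp_min = ℏ/(2Δx)
Δp_min = (1.055e-34 J·s) / (2 × 3.880e-10 m)
Δp_min = 1.359e-25 kg·m/s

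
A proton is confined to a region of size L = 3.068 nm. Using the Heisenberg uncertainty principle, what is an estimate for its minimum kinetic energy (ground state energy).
551.117 neV

Using the uncertainty principle to estimate ground state energy:

1. The position uncertainty is approximately the confinement size:
   Δx ≈ L = 3.068e-09 m

2. From ΔxΔp ≥ ℏ/2, the minimum momentum uncertainty is:
   Δp ≈ ℏ/(2L) = 1.719e-26 kg·m/s

3. The kinetic energy is approximately:
   KE ≈ (Δp)²/(2m) = (1.719e-26)²/(2 × 1.673e-27 kg)
   KE ≈ 8.830e-26 J = 551.117 neV

This is an order-of-magnitude estimate of the ground state energy.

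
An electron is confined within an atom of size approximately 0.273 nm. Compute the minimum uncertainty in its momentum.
1.931 × 10^-25 kg·m/s

Using the Heisenberg uncertainty principle:
ΔxΔp ≥ ℏ/2

With Δx ≈ L = 2.730e-10 m (the confinement size):
Δp_min = ℏ/(2Δx)
Δp_min = (1.055e-34 J·s) / (2 × 2.730e-10 m)
Δp_min = 1.931e-25 kg·m/s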